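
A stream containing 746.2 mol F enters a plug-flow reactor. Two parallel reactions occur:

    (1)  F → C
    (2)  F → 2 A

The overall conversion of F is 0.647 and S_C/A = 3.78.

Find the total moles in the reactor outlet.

803 mol

Conversion of F: F consumed = 0.647 × 746.2 = 482.8 mol = 1ξ₁ + 1ξ₂.
Selectivity: 1ξ₁ / (2ξ₂) = 3.78 → ξ₁ = 7.56 ξ₂.
Substitute: (1·7.56 + 1) ξ₂ = 482.8 → ξ₂ = 56.4 mol, ξ₁ = 426.4 mol.
Outlet amounts (n = n₀ + Σ ν·ξ):
  F: 746.2 − 1(426.4) − 1(56.4) = 263.4
  C: 0 + 1(426.4) = 426.4
  A: 0 + 2(56.4) = 112.8
Total out = 263.4 + 426.4 + 112.8 = 802.6 mol.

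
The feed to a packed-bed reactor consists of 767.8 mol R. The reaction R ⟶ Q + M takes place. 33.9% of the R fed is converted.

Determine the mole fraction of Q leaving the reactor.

R reacted = 0.339 × 767.8 = 260.3 mol; ν_R = −1, so ξ = 260.3/1 = 260.3 mol.
Outlet amounts (n = n₀ + ν ξ):
  R: 767.8 − 1(260.3) = 507.5
  Q: 0 + 1(260.3) = 260.3
  M: 0 + 1(260.3) = 260.3
Total out = 1028 mol; y_Q = 260.3 / 1028 = 0.2532.

0.253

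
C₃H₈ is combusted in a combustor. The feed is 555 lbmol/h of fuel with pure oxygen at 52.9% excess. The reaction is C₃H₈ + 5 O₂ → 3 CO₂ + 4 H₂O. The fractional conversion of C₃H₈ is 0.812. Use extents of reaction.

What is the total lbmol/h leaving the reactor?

5250 lbmol/h

Stoichiometric O₂ = 5 × 555 = 2775 lbmol/h; O₂ fed = 2775 × 1.529 = 4243 lbmol/h.
Fuel reacted = 0.812 × 555 → ξ = 450.7 lbmol/h.
Outlet (n = n₀ + ν ξ):
  C₃H₈: 555 − 1(450.7) = 104.3
  O₂: 4243 − 5(450.7) = 1990
  CO₂: 0 + 3(450.7) = 1352
  H₂O: 0 + 4(450.7) = 1803
Total out = 104.3 + 1990 + 1352 + 1803 = 5249 lbmol/h.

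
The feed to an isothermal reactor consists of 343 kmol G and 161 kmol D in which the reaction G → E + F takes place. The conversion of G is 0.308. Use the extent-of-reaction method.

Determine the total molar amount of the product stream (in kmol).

610 kmol

G reacted = 0.308 × 343 = 105.6 kmol; ν_G = −1, so ξ = 105.6/1 = 105.6 kmol.
Outlet amounts (n = n₀ + ν ξ):
  G: 343 − 1(105.6) = 237.4
  E: 0 + 1(105.6) = 105.6
  F: 0 + 1(105.6) = 105.6
  D: 161 (inert)
Total out = 237.4 + 105.6 + 105.6 + 161 = 609.6 kmol.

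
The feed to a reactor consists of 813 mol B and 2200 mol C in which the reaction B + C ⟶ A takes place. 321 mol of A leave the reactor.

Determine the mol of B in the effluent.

492 mol

For A: n = n₀ + 1ξ → 321 = 0 + 1ξ, giving ξ = 321 mol.
Outlet amounts (n = n₀ + ν ξ):
  B: 813 − 1(321) = 492
  C: 2200 − 1(321) = 1879
  A: 0 + 1(321) = 321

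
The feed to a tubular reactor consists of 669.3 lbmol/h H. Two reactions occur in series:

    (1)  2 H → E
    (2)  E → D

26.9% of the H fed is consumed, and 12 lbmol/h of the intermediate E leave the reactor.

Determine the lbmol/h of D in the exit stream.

78 lbmol/h

Conversion of H: H consumed = 2ξ₁ = 0.269 × 669.3 → ξ₁ = 90.02 lbmol/h.
E balance: n_E = 0 + 1ξ₁ − 1ξ₂ = 12 → ξ₂ = (1·90.02 − 12)/1 = 78.02 lbmol/h.
Outlet amounts (n = n₀ + Σ ν·ξ):
  H: 669.3 − 2(90.02) = 489.3
  E: 0 + 1(90.02) − 1(78.02) = 12
  D: 0 + 1(78.02) = 78.02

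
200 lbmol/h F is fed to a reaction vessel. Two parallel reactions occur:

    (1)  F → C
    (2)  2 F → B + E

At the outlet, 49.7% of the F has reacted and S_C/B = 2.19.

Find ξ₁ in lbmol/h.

ξ₁ = 52 lbmol/h

Conversion of F: F consumed = 0.497 × 200 = 99.4 lbmol/h = 1ξ₁ + 2ξ₂.
Selectivity: 1ξ₁ / (1ξ₂) = 2.19 → ξ₁ = 2.19 ξ₂.
Substitute: (1·2.19 + 2) ξ₂ = 99.4 → ξ₂ = 23.72 lbmol/h, ξ₁ = 51.95 lbmol/h.
Outlet amounts (n = n₀ + Σ ν·ξ):
  F: 200 − 1(51.95) − 2(23.72) = 100.6
  C: 0 + 1(51.95) = 51.95
  B: 0 + 1(23.72) = 23.72
  E: 0 + 1(23.72) = 23.72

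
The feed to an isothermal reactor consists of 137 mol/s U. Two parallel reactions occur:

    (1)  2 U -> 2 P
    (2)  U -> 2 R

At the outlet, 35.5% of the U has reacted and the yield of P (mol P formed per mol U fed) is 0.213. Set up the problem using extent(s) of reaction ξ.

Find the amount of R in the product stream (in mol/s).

Yield of P: 2ξ₁ / 137 = 0.213 → ξ₁ = 14.59 mol/s.
Conversion of U: 2ξ₁ + 1ξ₂ = 0.355 × 137 = 48.63 → ξ₂ = 19.45 mol/s.
Outlet amounts (n = n₀ + Σ ν·ξ):
  U: 137 − 2(14.59) − 1(19.45) = 88.37
  P: 0 + 2(14.59) = 29.18
  R: 0 + 2(19.45) = 38.91

38.9 mol/s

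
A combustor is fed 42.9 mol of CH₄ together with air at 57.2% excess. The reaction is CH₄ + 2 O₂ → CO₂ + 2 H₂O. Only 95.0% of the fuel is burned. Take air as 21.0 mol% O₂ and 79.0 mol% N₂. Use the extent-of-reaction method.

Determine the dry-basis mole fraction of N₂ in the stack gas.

Stoichiometric O₂ = 2 × 42.9 = 85.8 mol; O₂ fed = 85.8 × 1.572 = 134.9 mol.
N₂ fed = 134.9 × 79/21 = 507.4 mol.
Fuel reacted = 0.95 × 42.9 → ξ = 40.75 mol.
Outlet (n = n₀ + ν ξ):
  CH₄: 42.9 − 1(40.75) = 2.145
  O₂: 134.9 − 2(40.75) = 53.37
  N₂: 507.4 (inert)
  CO₂: 0 + 1(40.75) = 40.75
  H₂O: 0 + 2(40.75) = 81.51
Dry total = 603.7 mol; y_N₂ (dry) = 507.4 / 603.7 = 0.8405.

0.841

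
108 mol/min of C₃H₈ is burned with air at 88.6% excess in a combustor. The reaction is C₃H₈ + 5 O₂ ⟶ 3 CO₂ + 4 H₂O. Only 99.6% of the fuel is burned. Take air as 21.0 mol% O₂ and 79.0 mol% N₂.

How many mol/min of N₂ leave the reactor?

Stoichiometric O₂ = 5 × 108 = 540 mol/min; O₂ fed = 540 × 1.886 = 1018 mol/min.
N₂ fed = 1018 × 79/21 = 3831 mol/min.
Fuel reacted = 0.996 × 108 → ξ = 107.6 mol/min.
Outlet (n = n₀ + ν ξ):
  C₃H₈: 108 − 1(107.6) = 0.432
  O₂: 1018 − 5(107.6) = 480.6
  N₂: 3831 (inert)
  CO₂: 0 + 3(107.6) = 322.7
  H₂O: 0 + 4(107.6) = 430.3

3830 mol/min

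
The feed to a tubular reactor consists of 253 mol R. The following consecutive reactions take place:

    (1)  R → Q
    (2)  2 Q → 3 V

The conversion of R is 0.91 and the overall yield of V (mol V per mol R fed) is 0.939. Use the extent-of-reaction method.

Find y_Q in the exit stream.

Conversion of R: R consumed = 1ξ₁ = 0.91 × 253 → ξ₁ = 230.2 mol.
Yield of V: 3ξ₂ / 253 = 0.939 → ξ₂ = 79.19 mol.
Outlet amounts (n = n₀ + Σ ν·ξ):
  R: 253 − 1(230.2) = 22.77
  Q: 0 + 1(230.2) − 2(79.19) = 71.85
  V: 0 + 3(79.19) = 237.6
Total out = 332.2 mol; y_Q = 71.85 / 332.2 = 0.2163.

0.216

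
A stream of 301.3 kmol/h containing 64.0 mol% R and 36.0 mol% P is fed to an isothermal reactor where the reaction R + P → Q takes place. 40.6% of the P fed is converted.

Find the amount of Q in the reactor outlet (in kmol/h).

P reacted = 0.406 × 108.5 = 44.04 kmol/h; ν_P = −1, so ξ = 44.04/1 = 44.04 kmol/h.
Outlet amounts (n = n₀ + ν ξ):
  R: 192.8 − 1(44.04) = 148.8
  P: 108.5 − 1(44.04) = 64.43
  Q: 0 + 1(44.04) = 44.04

44 kmol/h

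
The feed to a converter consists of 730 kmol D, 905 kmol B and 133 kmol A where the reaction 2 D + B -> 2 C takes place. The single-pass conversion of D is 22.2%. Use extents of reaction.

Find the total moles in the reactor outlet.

D reacted = 0.222 × 730 = 162.1 kmol; ν_D = −2, so ξ = 162.1/2 = 81.03 kmol.
Outlet amounts (n = n₀ + ν ξ):
  D: 730 − 2(81.03) = 567.9
  B: 905 − 1(81.03) = 824
  C: 0 + 2(81.03) = 162.1
  A: 133 (inert)
Total out = 567.9 + 824 + 162.1 + 133 = 1687 kmol.

1690 kmol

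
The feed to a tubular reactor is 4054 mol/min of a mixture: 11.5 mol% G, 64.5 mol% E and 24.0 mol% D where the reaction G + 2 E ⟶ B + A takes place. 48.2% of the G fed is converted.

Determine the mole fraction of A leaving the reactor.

0.0587

G reacted = 0.482 × 466.2 = 224.7 mol/min; ν_G = −1, so ξ = 224.7/1 = 224.7 mol/min.
Outlet amounts (n = n₀ + ν ξ):
  G: 466.2 − 1(224.7) = 241.5
  E: 2615 − 2(224.7) = 2165
  B: 0 + 1(224.7) = 224.7
  A: 0 + 1(224.7) = 224.7
  D: 973 (inert)
Total out = 3829 mol/min; y_A = 224.7 / 3829 = 0.05868.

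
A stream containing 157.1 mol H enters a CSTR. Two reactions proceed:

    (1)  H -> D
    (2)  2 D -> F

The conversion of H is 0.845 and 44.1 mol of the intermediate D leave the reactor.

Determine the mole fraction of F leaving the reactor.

Conversion of H: H consumed = 1ξ₁ = 0.845 × 157.1 → ξ₁ = 132.7 mol.
D balance: n_D = 0 + 1ξ₁ − 2ξ₂ = 44.1 → ξ₂ = (1·132.7 − 44.1)/2 = 44.32 mol.
Outlet amounts (n = n₀ + Σ ν·ξ):
  H: 157.1 − 1(132.7) = 24.35
  D: 0 + 1(132.7) − 2(44.32) = 44.1
  F: 0 + 1(44.32) = 44.32
Total out = 112.8 mol; y_F = 44.32 / 112.8 = 0.393.

0.393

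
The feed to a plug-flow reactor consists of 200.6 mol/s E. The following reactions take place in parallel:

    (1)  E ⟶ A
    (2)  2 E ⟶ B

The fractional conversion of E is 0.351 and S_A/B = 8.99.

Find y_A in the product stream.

Conversion of E: E consumed = 0.351 × 200.6 = 70.41 mol/s = 1ξ₁ + 2ξ₂.
Selectivity: 1ξ₁ / (1ξ₂) = 8.99 → ξ₁ = 8.99 ξ₂.
Substitute: (1·8.99 + 2) ξ₂ = 70.41 → ξ₂ = 6.407 mol/s, ξ₁ = 57.6 mol/s.
Outlet amounts (n = n₀ + Σ ν·ξ):
  E: 200.6 − 1(57.6) − 2(6.407) = 130.2
  A: 0 + 1(57.6) = 57.6
  B: 0 + 1(6.407) = 6.407
Total out = 194.2 mol/s; y_A = 57.6 / 194.2 = 0.2966.

0.297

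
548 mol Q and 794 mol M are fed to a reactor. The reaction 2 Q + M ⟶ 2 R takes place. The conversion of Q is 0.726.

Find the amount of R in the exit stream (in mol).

398 mol

Q reacted = 0.726 × 548 = 397.8 mol; ν_Q = −2, so ξ = 397.8/2 = 198.9 mol.
Outlet amounts (n = n₀ + ν ξ):
  Q: 548 − 2(198.9) = 150.2
  M: 794 − 1(198.9) = 595.1
  R: 0 + 2(198.9) = 397.8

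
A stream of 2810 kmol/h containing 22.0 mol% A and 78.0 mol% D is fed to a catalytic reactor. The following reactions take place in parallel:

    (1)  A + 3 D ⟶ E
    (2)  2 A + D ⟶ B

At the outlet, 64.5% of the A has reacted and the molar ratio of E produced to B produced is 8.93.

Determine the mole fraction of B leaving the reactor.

0.0207

Conversion of A: A consumed = 0.645 × 618.2 = 398.7 kmol/h = 1ξ₁ + 2ξ₂.
Selectivity: 1ξ₁ / (1ξ₂) = 8.93 → ξ₁ = 8.93 ξ₂.
Substitute: (1·8.93 + 2) ξ₂ = 398.7 → ξ₂ = 36.48 kmol/h, ξ₁ = 325.8 kmol/h.
Outlet amounts (n = n₀ + Σ ν·ξ):
  A: 618.2 − 1(325.8) − 2(36.48) = 219.5
  D: 2192 − 3(325.8) − 1(36.48) = 1178
  E: 0 + 1(325.8) = 325.8
  B: 0 + 1(36.48) = 36.48
Total out = 1760 kmol/h; y_B = 36.48 / 1760 = 0.02073.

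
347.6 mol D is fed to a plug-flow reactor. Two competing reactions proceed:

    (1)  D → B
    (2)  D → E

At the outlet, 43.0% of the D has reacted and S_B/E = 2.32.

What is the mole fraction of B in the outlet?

Conversion of D: D consumed = 0.43 × 347.6 = 149.5 mol = 1ξ₁ + 1ξ₂.
Selectivity: 1ξ₁ / (1ξ₂) = 2.32 → ξ₁ = 2.32 ξ₂.
Substitute: (1·2.32 + 1) ξ₂ = 149.5 → ξ₂ = 45.02 mol, ξ₁ = 104.4 mol.
Outlet amounts (n = n₀ + Σ ν·ξ):
  D: 347.6 − 1(104.4) − 1(45.02) = 198.1
  B: 0 + 1(104.4) = 104.4
  E: 0 + 1(45.02) = 45.02
Total out = 347.6 mol; y_B = 104.4 / 347.6 = 0.3005.

0.3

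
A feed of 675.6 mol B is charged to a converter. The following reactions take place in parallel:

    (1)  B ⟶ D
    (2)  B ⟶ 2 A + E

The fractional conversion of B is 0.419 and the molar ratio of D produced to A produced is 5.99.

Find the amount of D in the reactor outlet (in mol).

261 mol

Conversion of B: B consumed = 0.419 × 675.6 = 283.1 mol = 1ξ₁ + 1ξ₂.
Selectivity: 1ξ₁ / (2ξ₂) = 5.99 → ξ₁ = 11.98 ξ₂.
Substitute: (1·11.98 + 1) ξ₂ = 283.1 → ξ₂ = 21.81 mol, ξ₁ = 261.3 mol.
Outlet amounts (n = n₀ + Σ ν·ξ):
  B: 675.6 − 1(261.3) − 1(21.81) = 392.5
  D: 0 + 1(261.3) = 261.3
  A: 0 + 2(21.81) = 43.62
  E: 0 + 1(21.81) = 21.81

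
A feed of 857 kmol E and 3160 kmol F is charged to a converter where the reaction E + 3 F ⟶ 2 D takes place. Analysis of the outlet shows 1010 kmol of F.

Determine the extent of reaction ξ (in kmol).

For F: n = n₀ − 3ξ → 1010 = 3160 − 3ξ, giving ξ = 716.7 kmol.
Outlet amounts (n = n₀ + ν ξ):
  E: 857 − 1(716.7) = 140.3
  F: 3160 − 3(716.7) = 1010
  D: 0 + 2(716.7) = 1433

ξ = 717 kmol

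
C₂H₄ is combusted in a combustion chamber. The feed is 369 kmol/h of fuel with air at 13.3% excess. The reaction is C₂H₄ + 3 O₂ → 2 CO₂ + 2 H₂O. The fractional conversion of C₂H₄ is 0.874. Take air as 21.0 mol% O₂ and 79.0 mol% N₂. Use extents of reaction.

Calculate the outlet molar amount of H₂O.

Stoichiometric O₂ = 3 × 369 = 1107 kmol/h; O₂ fed = 1107 × 1.133 = 1254 kmol/h.
N₂ fed = 1254 × 79/21 = 4718 kmol/h.
Fuel reacted = 0.874 × 369 → ξ = 322.5 kmol/h.
Outlet (n = n₀ + ν ξ):
  C₂H₄: 369 − 1(322.5) = 46.49
  O₂: 1254 − 3(322.5) = 286.7
  N₂: 4718 (inert)
  CO₂: 0 + 2(322.5) = 645
  H₂O: 0 + 2(322.5) = 645

645 kmol/h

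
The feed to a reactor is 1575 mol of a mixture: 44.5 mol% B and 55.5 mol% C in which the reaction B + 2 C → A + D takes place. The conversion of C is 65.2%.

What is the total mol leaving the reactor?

C reacted = 0.652 × 874.1 = 569.9 mol; ν_C = −2, so ξ = 569.9/2 = 285 mol.
Outlet amounts (n = n₀ + ν ξ):
  B: 700.9 − 1(285) = 415.9
  C: 874.1 − 2(285) = 304.2
  A: 0 + 1(285) = 285
  D: 0 + 1(285) = 285
Total out = 415.9 + 304.2 + 285 + 285 = 1290 mol.

1290 mol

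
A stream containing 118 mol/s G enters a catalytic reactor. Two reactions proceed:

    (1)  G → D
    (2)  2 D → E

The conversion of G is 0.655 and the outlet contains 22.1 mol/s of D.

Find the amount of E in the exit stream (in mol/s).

Conversion of G: G consumed = 1ξ₁ = 0.655 × 118 → ξ₁ = 77.29 mol/s.
D balance: n_D = 0 + 1ξ₁ − 2ξ₂ = 22.1 → ξ₂ = (1·77.29 − 22.1)/2 = 27.6 mol/s.
Outlet amounts (n = n₀ + Σ ν·ξ):
  G: 118 − 1(77.29) = 40.71
  D: 0 + 1(77.29) − 2(27.6) = 22.1
  E: 0 + 1(27.6) = 27.6

27.6 mol/s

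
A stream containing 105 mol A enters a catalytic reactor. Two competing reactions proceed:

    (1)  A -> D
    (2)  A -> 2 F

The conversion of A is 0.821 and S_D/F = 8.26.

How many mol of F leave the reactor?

Conversion of A: A consumed = 0.821 × 105 = 86.2 mol = 1ξ₁ + 1ξ₂.
Selectivity: 1ξ₁ / (2ξ₂) = 8.26 → ξ₁ = 16.52 ξ₂.
Substitute: (1·16.52 + 1) ξ₂ = 86.2 → ξ₂ = 4.92 mol, ξ₁ = 81.28 mol.
Outlet amounts (n = n₀ + Σ ν·ξ):
  A: 105 − 1(81.28) − 1(4.92) = 18.8
  D: 0 + 1(81.28) = 81.28
  F: 0 + 2(4.92) = 9.841

9.84 mol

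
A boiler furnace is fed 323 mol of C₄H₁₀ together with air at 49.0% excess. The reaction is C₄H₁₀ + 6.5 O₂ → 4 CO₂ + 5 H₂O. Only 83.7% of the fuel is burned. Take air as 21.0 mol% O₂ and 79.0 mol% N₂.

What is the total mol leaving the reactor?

15600 mol

Stoichiometric O₂ = 6.5 × 323 = 2100 mol; O₂ fed = 2100 × 1.490 = 3128 mol.
N₂ fed = 3128 × 79/21 = 11770 mol.
Fuel reacted = 0.837 × 323 → ξ = 270.4 mol.
Outlet (n = n₀ + ν ξ):
  C₄H₁₀: 323 − 1(270.4) = 52.65
  O₂: 3128 − 6.5(270.4) = 1371
  N₂: 11770 (inert)
  CO₂: 0 + 4(270.4) = 1081
  H₂O: 0 + 5(270.4) = 1352
Total out = 52.65 + 1371 + 11770 + 1081 + 1352 = 15620 mol.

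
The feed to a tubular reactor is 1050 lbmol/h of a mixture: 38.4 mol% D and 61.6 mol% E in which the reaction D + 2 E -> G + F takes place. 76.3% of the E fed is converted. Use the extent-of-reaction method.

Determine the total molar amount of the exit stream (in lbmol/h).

E reacted = 0.763 × 646.8 = 493.5 lbmol/h; ν_E = −2, so ξ = 493.5/2 = 246.8 lbmol/h.
Outlet amounts (n = n₀ + ν ξ):
  D: 403.2 − 1(246.8) = 156.4
  E: 646.8 − 2(246.8) = 153.3
  G: 0 + 1(246.8) = 246.8
  F: 0 + 1(246.8) = 246.8
Total out = 156.4 + 153.3 + 246.8 + 246.8 = 803.2 lbmol/h.

803 lbmol/h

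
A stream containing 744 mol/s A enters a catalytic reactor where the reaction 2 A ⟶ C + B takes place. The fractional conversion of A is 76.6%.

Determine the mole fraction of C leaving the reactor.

A reacted = 0.766 × 744 = 569.9 mol/s; ν_A = −2, so ξ = 569.9/2 = 285 mol/s.
Outlet amounts (n = n₀ + ν ξ):
  A: 744 − 2(285) = 174.1
  C: 0 + 1(285) = 285
  B: 0 + 1(285) = 285
Total out = 744 mol/s; y_C = 285 / 744 = 0.383.

0.383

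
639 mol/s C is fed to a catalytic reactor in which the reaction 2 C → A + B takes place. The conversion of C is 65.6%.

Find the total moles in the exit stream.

639 mol/s

C reacted = 0.656 × 639 = 419.2 mol/s; ν_C = −2, so ξ = 419.2/2 = 209.6 mol/s.
Outlet amounts (n = n₀ + ν ξ):
  C: 639 − 2(209.6) = 219.8
  A: 0 + 1(209.6) = 209.6
  B: 0 + 1(209.6) = 209.6
Total out = 219.8 + 209.6 + 209.6 = 639 mol/s.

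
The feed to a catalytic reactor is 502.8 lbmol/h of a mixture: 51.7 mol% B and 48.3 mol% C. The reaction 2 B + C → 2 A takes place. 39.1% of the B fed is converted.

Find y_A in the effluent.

B reacted = 0.391 × 259.9 = 101.6 lbmol/h; ν_B = −2, so ξ = 101.6/2 = 50.82 lbmol/h.
Outlet amounts (n = n₀ + ν ξ):
  B: 259.9 − 2(50.82) = 158.3
  C: 242.9 − 1(50.82) = 192
  A: 0 + 2(50.82) = 101.6
Total out = 452 lbmol/h; y_A = 101.6 / 452 = 0.2249.

0.225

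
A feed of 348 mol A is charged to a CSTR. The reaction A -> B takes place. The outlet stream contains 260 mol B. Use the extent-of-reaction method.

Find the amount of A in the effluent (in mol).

88 mol

For B: n = n₀ + 1ξ → 260 = 0 + 1ξ, giving ξ = 260 mol.
Outlet amounts (n = n₀ + ν ξ):
  A: 348 − 1(260) = 88
  B: 0 + 1(260) = 260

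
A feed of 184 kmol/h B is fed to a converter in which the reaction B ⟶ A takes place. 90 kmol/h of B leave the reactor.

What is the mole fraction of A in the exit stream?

0.511

For B: n = n₀ − 1ξ → 90 = 184 − 1ξ, giving ξ = 94 kmol/h.
Outlet amounts (n = n₀ + ν ξ):
  B: 184 − 1(94) = 90
  A: 0 + 1(94) = 94
Total out = 184 kmol/h; y_A = 94 / 184 = 0.5109.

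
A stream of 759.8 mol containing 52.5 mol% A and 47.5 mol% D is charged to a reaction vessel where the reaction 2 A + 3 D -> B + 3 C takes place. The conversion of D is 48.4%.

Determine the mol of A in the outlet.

D reacted = 0.484 × 360.9 = 174.7 mol; ν_D = −3, so ξ = 174.7/3 = 58.23 mol.
Outlet amounts (n = n₀ + ν ξ):
  A: 398.9 − 2(58.23) = 282.4
  D: 360.9 − 3(58.23) = 186.2
  B: 0 + 1(58.23) = 58.23
  C: 0 + 3(58.23) = 174.7

282 mol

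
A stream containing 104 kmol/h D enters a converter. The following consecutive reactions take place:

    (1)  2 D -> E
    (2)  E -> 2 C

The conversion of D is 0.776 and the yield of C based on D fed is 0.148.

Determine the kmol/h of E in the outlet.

32.7 kmol/h

Conversion of D: D consumed = 2ξ₁ = 0.776 × 104 → ξ₁ = 40.35 kmol/h.
Yield of C: 2ξ₂ / 104 = 0.148 → ξ₂ = 7.696 kmol/h.
Outlet amounts (n = n₀ + Σ ν·ξ):
  D: 104 − 2(40.35) = 23.3
  E: 0 + 1(40.35) − 1(7.696) = 32.66
  C: 0 + 2(7.696) = 15.39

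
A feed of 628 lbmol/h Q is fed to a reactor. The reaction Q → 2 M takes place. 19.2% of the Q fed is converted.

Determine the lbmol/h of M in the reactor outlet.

241 lbmol/h

Q reacted = 0.192 × 628 = 120.6 lbmol/h; ν_Q = −1, so ξ = 120.6/1 = 120.6 lbmol/h.
Outlet amounts (n = n₀ + ν ξ):
  Q: 628 − 1(120.6) = 507.4
  M: 0 + 2(120.6) = 241.2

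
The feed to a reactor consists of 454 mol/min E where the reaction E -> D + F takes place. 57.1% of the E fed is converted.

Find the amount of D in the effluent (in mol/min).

259 mol/min

E reacted = 0.571 × 454 = 259.2 mol/min; ν_E = −1, so ξ = 259.2/1 = 259.2 mol/min.
Outlet amounts (n = n₀ + ν ξ):
  E: 454 − 1(259.2) = 194.8
  D: 0 + 1(259.2) = 259.2
  F: 0 + 1(259.2) = 259.2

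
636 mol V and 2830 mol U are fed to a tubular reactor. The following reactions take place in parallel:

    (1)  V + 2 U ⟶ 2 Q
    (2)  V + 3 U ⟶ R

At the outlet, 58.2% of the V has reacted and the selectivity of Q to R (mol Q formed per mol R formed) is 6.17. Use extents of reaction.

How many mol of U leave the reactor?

Conversion of V: V consumed = 0.582 × 636 = 370.2 mol = 1ξ₁ + 1ξ₂.
Selectivity: 2ξ₁ / (1ξ₂) = 6.17 → ξ₁ = 3.085 ξ₂.
Substitute: (1·3.085 + 1) ξ₂ = 370.2 → ξ₂ = 90.61 mol, ξ₁ = 279.5 mol.
Outlet amounts (n = n₀ + Σ ν·ξ):
  V: 636 − 1(279.5) − 1(90.61) = 265.8
  U: 2830 − 2(279.5) − 3(90.61) = 1999
  Q: 0 + 2(279.5) = 559.1
  R: 0 + 1(90.61) = 90.61

2000 mol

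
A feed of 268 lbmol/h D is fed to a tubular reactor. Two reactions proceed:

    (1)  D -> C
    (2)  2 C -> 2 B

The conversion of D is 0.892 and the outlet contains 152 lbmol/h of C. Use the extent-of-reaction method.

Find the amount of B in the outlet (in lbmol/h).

87.1 lbmol/h

Conversion of D: D consumed = 1ξ₁ = 0.892 × 268 → ξ₁ = 239.1 lbmol/h.
C balance: n_C = 0 + 1ξ₁ − 2ξ₂ = 152 → ξ₂ = (1·239.1 − 152)/2 = 43.53 lbmol/h.
Outlet amounts (n = n₀ + Σ ν·ξ):
  D: 268 − 1(239.1) = 28.94
  C: 0 + 1(239.1) − 2(43.53) = 152
  B: 0 + 2(43.53) = 87.06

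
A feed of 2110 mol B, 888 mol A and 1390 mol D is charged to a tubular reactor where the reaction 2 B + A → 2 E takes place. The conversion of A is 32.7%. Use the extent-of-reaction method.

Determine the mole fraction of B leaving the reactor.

A reacted = 0.327 × 888 = 290.4 mol; ν_A = −1, so ξ = 290.4/1 = 290.4 mol.
Outlet amounts (n = n₀ + ν ξ):
  B: 2110 − 2(290.4) = 1529
  A: 888 − 1(290.4) = 597.6
  E: 0 + 2(290.4) = 580.8
  D: 1390 (inert)
Total out = 4098 mol; y_B = 1529 / 4098 = 0.3732.

0.373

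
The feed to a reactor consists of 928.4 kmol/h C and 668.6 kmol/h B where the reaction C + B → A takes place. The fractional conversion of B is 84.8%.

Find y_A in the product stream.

B reacted = 0.848 × 668.6 = 567 kmol/h; ν_B = −1, so ξ = 567/1 = 567 kmol/h.
Outlet amounts (n = n₀ + ν ξ):
  C: 928.4 − 1(567) = 361.4
  B: 668.6 − 1(567) = 101.6
  A: 0 + 1(567) = 567
Total out = 1030 kmol/h; y_A = 567 / 1030 = 0.5504.

0.55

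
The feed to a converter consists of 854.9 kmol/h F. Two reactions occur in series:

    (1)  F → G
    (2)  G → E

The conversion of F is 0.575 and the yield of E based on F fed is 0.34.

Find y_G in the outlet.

0.235

Conversion of F: F consumed = 1ξ₁ = 0.575 × 854.9 → ξ₁ = 491.6 kmol/h.
Yield of E: 1ξ₂ / 854.9 = 0.34 → ξ₂ = 290.7 kmol/h.
Outlet amounts (n = n₀ + Σ ν·ξ):
  F: 854.9 − 1(491.6) = 363.3
  G: 0 + 1(491.6) − 1(290.7) = 200.9
  E: 0 + 1(290.7) = 290.7
Total out = 854.9 kmol/h; y_G = 200.9 / 854.9 = 0.235.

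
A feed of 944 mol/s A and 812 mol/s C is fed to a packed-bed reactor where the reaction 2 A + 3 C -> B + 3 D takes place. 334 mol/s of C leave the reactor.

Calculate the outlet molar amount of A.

625 mol/s

For C: n = n₀ − 3ξ → 334 = 812 − 3ξ, giving ξ = 159.3 mol/s.
Outlet amounts (n = n₀ + ν ξ):
  A: 944 − 2(159.3) = 625.3
  C: 812 − 3(159.3) = 334
  B: 0 + 1(159.3) = 159.3
  D: 0 + 3(159.3) = 478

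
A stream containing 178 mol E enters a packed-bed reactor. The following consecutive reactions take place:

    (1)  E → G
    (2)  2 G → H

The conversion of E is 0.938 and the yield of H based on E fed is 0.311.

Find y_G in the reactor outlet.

0.459

Conversion of E: E consumed = 1ξ₁ = 0.938 × 178 → ξ₁ = 167 mol.
Yield of H: 1ξ₂ / 178 = 0.311 → ξ₂ = 55.36 mol.
Outlet amounts (n = n₀ + Σ ν·ξ):
  E: 178 − 1(167) = 11.04
  G: 0 + 1(167) − 2(55.36) = 56.25
  H: 0 + 1(55.36) = 55.36
Total out = 122.6 mol; y_G = 56.25 / 122.6 = 0.4586.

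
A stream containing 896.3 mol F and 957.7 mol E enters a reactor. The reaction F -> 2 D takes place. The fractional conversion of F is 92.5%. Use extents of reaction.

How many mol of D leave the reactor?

F reacted = 0.925 × 896.3 = 829.1 mol; ν_F = −1, so ξ = 829.1/1 = 829.1 mol.
Outlet amounts (n = n₀ + ν ξ):
  F: 896.3 − 1(829.1) = 67.22
  D: 0 + 2(829.1) = 1658
  E: 957.7 (inert)

1660 mol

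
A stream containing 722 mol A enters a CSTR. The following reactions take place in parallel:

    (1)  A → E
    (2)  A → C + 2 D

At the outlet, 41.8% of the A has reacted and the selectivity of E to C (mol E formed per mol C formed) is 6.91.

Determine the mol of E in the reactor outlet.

Conversion of A: A consumed = 0.418 × 722 = 301.8 mol = 1ξ₁ + 1ξ₂.
Selectivity: 1ξ₁ / (1ξ₂) = 6.91 → ξ₁ = 6.91 ξ₂.
Substitute: (1·6.91 + 1) ξ₂ = 301.8 → ξ₂ = 38.15 mol, ξ₁ = 263.6 mol.
Outlet amounts (n = n₀ + Σ ν·ξ):
  A: 722 − 1(263.6) − 1(38.15) = 420.2
  E: 0 + 1(263.6) = 263.6
  C: 0 + 1(38.15) = 38.15
  D: 0 + 2(38.15) = 76.31

264 mol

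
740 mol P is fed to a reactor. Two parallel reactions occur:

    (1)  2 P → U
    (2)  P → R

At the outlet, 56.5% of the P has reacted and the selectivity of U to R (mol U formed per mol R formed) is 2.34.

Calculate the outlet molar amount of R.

Conversion of P: P consumed = 0.565 × 740 = 418.1 mol = 2ξ₁ + 1ξ₂.
Selectivity: 1ξ₁ / (1ξ₂) = 2.34 → ξ₁ = 2.34 ξ₂.
Substitute: (2·2.34 + 1) ξ₂ = 418.1 → ξ₂ = 73.61 mol, ξ₁ = 172.2 mol.
Outlet amounts (n = n₀ + Σ ν·ξ):
  P: 740 − 2(172.2) − 1(73.61) = 321.9
  U: 0 + 1(172.2) = 172.2
  R: 0 + 1(73.61) = 73.61

73.6 mol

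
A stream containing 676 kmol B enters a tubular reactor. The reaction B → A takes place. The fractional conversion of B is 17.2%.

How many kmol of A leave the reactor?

116 kmol

B reacted = 0.172 × 676 = 116.3 kmol; ν_B = −1, so ξ = 116.3/1 = 116.3 kmol.
Outlet amounts (n = n₀ + ν ξ):
  B: 676 − 1(116.3) = 559.7
  A: 0 + 1(116.3) = 116.3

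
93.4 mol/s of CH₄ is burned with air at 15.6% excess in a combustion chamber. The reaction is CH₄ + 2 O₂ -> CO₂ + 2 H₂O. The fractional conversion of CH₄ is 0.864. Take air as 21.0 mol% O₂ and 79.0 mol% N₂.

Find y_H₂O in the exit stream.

Stoichiometric O₂ = 2 × 93.4 = 186.8 mol/s; O₂ fed = 186.8 × 1.156 = 215.9 mol/s.
N₂ fed = 215.9 × 79/21 = 812.3 mol/s.
Fuel reacted = 0.864 × 93.4 → ξ = 80.7 mol/s.
Outlet (n = n₀ + ν ξ):
  CH₄: 93.4 − 1(80.7) = 12.7
  O₂: 215.9 − 2(80.7) = 54.55
  N₂: 812.3 (inert)
  CO₂: 0 + 1(80.7) = 80.7
  H₂O: 0 + 2(80.7) = 161.4
Total out = 1122 mol/s; y_H₂O = 161.4 / 1122 = 0.1439.

0.144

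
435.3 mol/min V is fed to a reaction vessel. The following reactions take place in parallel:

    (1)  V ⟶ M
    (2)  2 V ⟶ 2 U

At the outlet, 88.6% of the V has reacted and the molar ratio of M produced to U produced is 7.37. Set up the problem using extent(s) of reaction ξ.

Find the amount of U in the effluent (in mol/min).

46.1 mol/min

Conversion of V: V consumed = 0.886 × 435.3 = 385.7 mol/min = 1ξ₁ + 2ξ₂.
Selectivity: 1ξ₁ / (2ξ₂) = 7.37 → ξ₁ = 14.74 ξ₂.
Substitute: (1·14.74 + 2) ξ₂ = 385.7 → ξ₂ = 23.04 mol/min, ξ₁ = 339.6 mol/min.
Outlet amounts (n = n₀ + Σ ν·ξ):
  V: 435.3 − 1(339.6) − 2(23.04) = 49.62
  M: 0 + 1(339.6) = 339.6
  U: 0 + 2(23.04) = 46.08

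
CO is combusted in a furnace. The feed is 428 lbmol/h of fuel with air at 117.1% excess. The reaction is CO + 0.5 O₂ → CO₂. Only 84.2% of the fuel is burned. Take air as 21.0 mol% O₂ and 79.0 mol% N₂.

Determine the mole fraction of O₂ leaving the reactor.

0.116

Stoichiometric O₂ = 0.5 × 428 = 214 lbmol/h; O₂ fed = 214 × 2.171 = 464.6 lbmol/h.
N₂ fed = 464.6 × 79/21 = 1748 lbmol/h.
Fuel reacted = 0.842 × 428 → ξ = 360.4 lbmol/h.
Outlet (n = n₀ + ν ξ):
  CO: 428 − 1(360.4) = 67.62
  O₂: 464.6 − 0.5(360.4) = 284.4
  N₂: 1748 (inert)
  CO₂: 0 + 1(360.4) = 360.4
Total out = 2460 lbmol/h; y_O₂ = 284.4 / 2460 = 0.1156.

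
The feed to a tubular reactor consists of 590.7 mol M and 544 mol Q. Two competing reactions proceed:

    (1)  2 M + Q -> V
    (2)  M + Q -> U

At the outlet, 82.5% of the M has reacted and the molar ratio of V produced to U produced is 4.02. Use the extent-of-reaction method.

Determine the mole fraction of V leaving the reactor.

Conversion of M: M consumed = 0.825 × 590.7 = 487.3 mol = 2ξ₁ + 1ξ₂.
Selectivity: 1ξ₁ / (1ξ₂) = 4.02 → ξ₁ = 4.02 ξ₂.
Substitute: (2·4.02 + 1) ξ₂ = 487.3 → ξ₂ = 53.91 mol, ξ₁ = 216.7 mol.
Outlet amounts (n = n₀ + Σ ν·ξ):
  M: 590.7 − 2(216.7) − 1(53.91) = 103.4
  Q: 544 − 1(216.7) − 1(53.91) = 273.4
  V: 0 + 1(216.7) = 216.7
  U: 0 + 1(53.91) = 53.91
Total out = 647.4 mol; y_V = 216.7 / 647.4 = 0.3348.

0.335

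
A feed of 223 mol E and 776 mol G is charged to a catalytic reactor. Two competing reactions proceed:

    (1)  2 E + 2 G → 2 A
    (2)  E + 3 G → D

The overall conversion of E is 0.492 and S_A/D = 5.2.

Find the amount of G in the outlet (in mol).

631 mol

Conversion of E: E consumed = 0.492 × 223 = 109.7 mol = 2ξ₁ + 1ξ₂.
Selectivity: 2ξ₁ / (1ξ₂) = 5.2 → ξ₁ = 2.6 ξ₂.
Substitute: (2·2.6 + 1) ξ₂ = 109.7 → ξ₂ = 17.7 mol, ξ₁ = 46.01 mol.
Outlet amounts (n = n₀ + Σ ν·ξ):
  E: 223 − 2(46.01) − 1(17.7) = 113.3
  G: 776 − 2(46.01) − 3(17.7) = 630.9
  A: 0 + 2(46.01) = 92.02
  D: 0 + 1(17.7) = 17.7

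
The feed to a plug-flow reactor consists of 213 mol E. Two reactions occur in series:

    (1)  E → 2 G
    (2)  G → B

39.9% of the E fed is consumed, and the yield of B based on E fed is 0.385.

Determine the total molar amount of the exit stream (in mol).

298 mol

Conversion of E: E consumed = 1ξ₁ = 0.399 × 213 → ξ₁ = 84.99 mol.
Yield of B: 1ξ₂ / 213 = 0.385 → ξ₂ = 82 mol.
Outlet amounts (n = n₀ + Σ ν·ξ):
  E: 213 − 1(84.99) = 128
  G: 0 + 2(84.99) − 1(82) = 87.97
  B: 0 + 1(82) = 82
Total out = 128 + 87.97 + 82 = 298 mol.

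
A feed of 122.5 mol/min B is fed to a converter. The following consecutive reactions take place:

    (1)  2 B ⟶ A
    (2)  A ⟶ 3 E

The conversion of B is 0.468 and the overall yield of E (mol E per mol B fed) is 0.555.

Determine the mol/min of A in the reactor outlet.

Conversion of B: B consumed = 2ξ₁ = 0.468 × 122.5 → ξ₁ = 28.67 mol/min.
Yield of E: 3ξ₂ / 122.5 = 0.555 → ξ₂ = 22.66 mol/min.
Outlet amounts (n = n₀ + Σ ν·ξ):
  B: 122.5 − 2(28.67) = 65.17
  A: 0 + 1(28.67) − 1(22.66) = 6.002
  E: 0 + 3(22.66) = 67.99

6 mol/min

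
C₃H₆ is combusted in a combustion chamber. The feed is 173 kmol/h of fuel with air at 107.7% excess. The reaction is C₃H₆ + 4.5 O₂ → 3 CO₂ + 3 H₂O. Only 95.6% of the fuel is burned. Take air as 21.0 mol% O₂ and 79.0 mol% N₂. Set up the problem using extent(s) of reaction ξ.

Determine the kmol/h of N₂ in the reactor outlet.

Stoichiometric O₂ = 4.5 × 173 = 778.5 kmol/h; O₂ fed = 778.5 × 2.077 = 1617 kmol/h.
N₂ fed = 1617 × 79/21 = 6083 kmol/h.
Fuel reacted = 0.956 × 173 → ξ = 165.4 kmol/h.
Outlet (n = n₀ + ν ξ):
  C₃H₆: 173 − 1(165.4) = 7.612
  O₂: 1617 − 4.5(165.4) = 872.7
  N₂: 6083 (inert)
  CO₂: 0 + 3(165.4) = 496.2
  H₂O: 0 + 3(165.4) = 496.2

6080 kmol/h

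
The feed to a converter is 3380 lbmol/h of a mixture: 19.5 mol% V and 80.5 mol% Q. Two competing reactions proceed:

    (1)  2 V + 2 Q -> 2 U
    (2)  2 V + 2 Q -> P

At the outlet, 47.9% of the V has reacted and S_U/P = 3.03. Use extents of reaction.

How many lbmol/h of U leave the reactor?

190 lbmol/h

Conversion of V: V consumed = 0.479 × 659.1 = 315.7 lbmol/h = 2ξ₁ + 2ξ₂.
Selectivity: 2ξ₁ / (1ξ₂) = 3.03 → ξ₁ = 1.515 ξ₂.
Substitute: (2·1.515 + 2) ξ₂ = 315.7 → ξ₂ = 62.77 lbmol/h, ξ₁ = 95.09 lbmol/h.
Outlet amounts (n = n₀ + Σ ν·ξ):
  V: 659.1 − 2(95.09) − 2(62.77) = 343.4
  Q: 2721 − 2(95.09) − 2(62.77) = 2405
  U: 0 + 2(95.09) = 190.2
  P: 0 + 1(62.77) = 62.77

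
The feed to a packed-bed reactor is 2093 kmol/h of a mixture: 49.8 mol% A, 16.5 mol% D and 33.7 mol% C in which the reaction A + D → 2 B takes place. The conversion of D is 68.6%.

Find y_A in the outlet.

D reacted = 0.686 × 345.3 = 236.9 kmol/h; ν_D = −1, so ξ = 236.9/1 = 236.9 kmol/h.
Outlet amounts (n = n₀ + ν ξ):
  A: 1042 − 1(236.9) = 805.4
  D: 345.3 − 1(236.9) = 108.4
  B: 0 + 2(236.9) = 473.8
  C: 705.3 (inert)
Total out = 2093 kmol/h; y_A = 805.4 / 2093 = 0.3848.

0.385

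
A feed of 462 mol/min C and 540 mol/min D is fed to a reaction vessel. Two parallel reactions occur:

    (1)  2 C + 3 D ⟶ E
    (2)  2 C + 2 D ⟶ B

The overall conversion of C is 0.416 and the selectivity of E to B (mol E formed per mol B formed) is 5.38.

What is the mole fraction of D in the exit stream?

0.422

Conversion of C: C consumed = 0.416 × 462 = 192.2 mol/min = 2ξ₁ + 2ξ₂.
Selectivity: 1ξ₁ / (1ξ₂) = 5.38 → ξ₁ = 5.38 ξ₂.
Substitute: (2·5.38 + 2) ξ₂ = 192.2 → ξ₂ = 15.06 mol/min, ξ₁ = 81.03 mol/min.
Outlet amounts (n = n₀ + Σ ν·ξ):
  C: 462 − 2(81.03) − 2(15.06) = 269.8
  D: 540 − 3(81.03) − 2(15.06) = 266.8
  E: 0 + 1(81.03) = 81.03
  B: 0 + 1(15.06) = 15.06
Total out = 632.7 mol/min; y_D = 266.8 / 632.7 = 0.4217.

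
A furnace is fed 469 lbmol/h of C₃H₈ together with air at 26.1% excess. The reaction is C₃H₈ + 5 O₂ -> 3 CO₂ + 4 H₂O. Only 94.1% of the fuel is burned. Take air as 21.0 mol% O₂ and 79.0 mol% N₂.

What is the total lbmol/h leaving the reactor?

Stoichiometric O₂ = 5 × 469 = 2345 lbmol/h; O₂ fed = 2345 × 1.261 = 2957 lbmol/h.
N₂ fed = 2957 × 79/21 = 11120 lbmol/h.
Fuel reacted = 0.941 × 469 → ξ = 441.3 lbmol/h.
Outlet (n = n₀ + ν ξ):
  C₃H₈: 469 − 1(441.3) = 27.67
  O₂: 2957 − 5(441.3) = 750.4
  N₂: 11120 (inert)
  CO₂: 0 + 3(441.3) = 1324
  H₂O: 0 + 4(441.3) = 1765
Total out = 27.67 + 750.4 + 11120 + 1324 + 1765 = 14990 lbmol/h.

15000 lbmol/h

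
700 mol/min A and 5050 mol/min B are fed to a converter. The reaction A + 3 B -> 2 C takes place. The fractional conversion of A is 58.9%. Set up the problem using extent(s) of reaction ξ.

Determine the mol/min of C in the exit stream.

825 mol/min

A reacted = 0.589 × 700 = 412.3 mol/min; ν_A = −1, so ξ = 412.3/1 = 412.3 mol/min.
Outlet amounts (n = n₀ + ν ξ):
  A: 700 − 1(412.3) = 287.7
  B: 5050 − 3(412.3) = 3813
  C: 0 + 2(412.3) = 824.6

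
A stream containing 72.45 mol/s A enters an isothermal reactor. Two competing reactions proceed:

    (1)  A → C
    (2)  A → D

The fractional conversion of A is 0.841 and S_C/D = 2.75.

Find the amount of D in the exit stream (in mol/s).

16.2 mol/s

Conversion of A: A consumed = 0.841 × 72.45 = 60.93 mol/s = 1ξ₁ + 1ξ₂.
Selectivity: 1ξ₁ / (1ξ₂) = 2.75 → ξ₁ = 2.75 ξ₂.
Substitute: (1·2.75 + 1) ξ₂ = 60.93 → ξ₂ = 16.25 mol/s, ξ₁ = 44.68 mol/s.
Outlet amounts (n = n₀ + Σ ν·ξ):
  A: 72.45 − 1(44.68) − 1(16.25) = 11.52
  C: 0 + 1(44.68) = 44.68
  D: 0 + 1(16.25) = 16.25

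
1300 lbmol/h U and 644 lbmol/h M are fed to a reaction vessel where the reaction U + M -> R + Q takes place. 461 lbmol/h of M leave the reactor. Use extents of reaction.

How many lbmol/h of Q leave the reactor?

183 lbmol/h

For M: n = n₀ − 1ξ → 461 = 644 − 1ξ, giving ξ = 183 lbmol/h.
Outlet amounts (n = n₀ + ν ξ):
  U: 1300 − 1(183) = 1117
  M: 644 − 1(183) = 461
  R: 0 + 1(183) = 183
  Q: 0 + 1(183) = 183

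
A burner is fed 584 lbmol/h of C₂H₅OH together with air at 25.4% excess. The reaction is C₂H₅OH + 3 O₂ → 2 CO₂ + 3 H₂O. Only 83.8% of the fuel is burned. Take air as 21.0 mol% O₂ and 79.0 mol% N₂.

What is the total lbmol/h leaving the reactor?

11500 lbmol/h

Stoichiometric O₂ = 3 × 584 = 1752 lbmol/h; O₂ fed = 1752 × 1.254 = 2197 lbmol/h.
N₂ fed = 2197 × 79/21 = 8265 lbmol/h.
Fuel reacted = 0.838 × 584 → ξ = 489.4 lbmol/h.
Outlet (n = n₀ + ν ξ):
  C₂H₅OH: 584 − 1(489.4) = 94.61
  O₂: 2197 − 3(489.4) = 728.8
  N₂: 8265 (inert)
  CO₂: 0 + 2(489.4) = 978.8
  H₂O: 0 + 3(489.4) = 1468
Total out = 94.61 + 728.8 + 8265 + 978.8 + 1468 = 11540 lbmol/h.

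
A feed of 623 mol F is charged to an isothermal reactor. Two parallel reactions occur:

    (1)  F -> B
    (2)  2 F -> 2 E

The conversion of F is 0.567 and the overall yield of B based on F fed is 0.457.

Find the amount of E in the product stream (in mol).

68.5 mol

Yield of B: 1ξ₁ / 623 = 0.457 → ξ₁ = 284.7 mol.
Conversion of F: 1ξ₁ + 2ξ₂ = 0.567 × 623 = 353.2 → ξ₂ = 34.26 mol.
Outlet amounts (n = n₀ + Σ ν·ξ):
  F: 623 − 1(284.7) − 2(34.26) = 269.8
  B: 0 + 1(284.7) = 284.7
  E: 0 + 2(34.26) = 68.53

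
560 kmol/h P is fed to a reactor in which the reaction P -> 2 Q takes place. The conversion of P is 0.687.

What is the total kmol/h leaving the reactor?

P reacted = 0.687 × 560 = 384.7 kmol/h; ν_P = −1, so ξ = 384.7/1 = 384.7 kmol/h.
Outlet amounts (n = n₀ + ν ξ):
  P: 560 − 1(384.7) = 175.3
  Q: 0 + 2(384.7) = 769.4
Total out = 175.3 + 769.4 = 944.7 kmol/h.

945 kmol/h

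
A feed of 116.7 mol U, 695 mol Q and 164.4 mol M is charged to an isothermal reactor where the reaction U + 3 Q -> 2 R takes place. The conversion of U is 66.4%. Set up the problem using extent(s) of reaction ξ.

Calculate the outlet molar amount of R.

155 mol

U reacted = 0.664 × 116.7 = 77.49 mol; ν_U = −1, so ξ = 77.49/1 = 77.49 mol.
Outlet amounts (n = n₀ + ν ξ):
  U: 116.7 − 1(77.49) = 39.21
  Q: 695 − 3(77.49) = 462.5
  R: 0 + 2(77.49) = 155
  M: 164.4 (inert)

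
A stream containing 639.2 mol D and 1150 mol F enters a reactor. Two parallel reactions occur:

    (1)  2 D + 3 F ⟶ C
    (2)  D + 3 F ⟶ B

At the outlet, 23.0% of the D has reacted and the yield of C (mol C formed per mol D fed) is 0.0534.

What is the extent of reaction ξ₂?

ξ₂ = 78.7 mol

Yield of C: 1ξ₁ / 639.2 = 0.0534 → ξ₁ = 34.13 mol.
Conversion of D: 2ξ₁ + 1ξ₂ = 0.23 × 639.2 = 147 → ξ₂ = 78.75 mol.
Outlet amounts (n = n₀ + Σ ν·ξ):
  D: 639.2 − 2(34.13) − 1(78.75) = 492.2
  F: 1150 − 3(34.13) − 3(78.75) = 811.4
  C: 0 + 1(34.13) = 34.13
  B: 0 + 1(78.75) = 78.75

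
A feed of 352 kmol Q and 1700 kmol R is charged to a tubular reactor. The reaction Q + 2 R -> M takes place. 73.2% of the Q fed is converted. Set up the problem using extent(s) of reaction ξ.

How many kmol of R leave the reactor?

Q reacted = 0.732 × 352 = 257.7 kmol; ν_Q = −1, so ξ = 257.7/1 = 257.7 kmol.
Outlet amounts (n = n₀ + ν ξ):
  Q: 352 − 1(257.7) = 94.34
  R: 1700 − 2(257.7) = 1185
  M: 0 + 1(257.7) = 257.7

1180 kmol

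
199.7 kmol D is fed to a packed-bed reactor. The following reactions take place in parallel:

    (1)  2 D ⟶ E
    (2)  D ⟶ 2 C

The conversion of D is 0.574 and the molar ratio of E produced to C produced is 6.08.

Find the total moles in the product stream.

149 kmol

Conversion of D: D consumed = 0.574 × 199.7 = 114.6 kmol = 2ξ₁ + 1ξ₂.
Selectivity: 1ξ₁ / (2ξ₂) = 6.08 → ξ₁ = 12.16 ξ₂.
Substitute: (2·12.16 + 1) ξ₂ = 114.6 → ξ₂ = 4.527 kmol, ξ₁ = 55.05 kmol.
Outlet amounts (n = n₀ + Σ ν·ξ):
  D: 199.7 − 2(55.05) − 1(4.527) = 85.07
  E: 0 + 1(55.05) = 55.05
  C: 0 + 2(4.527) = 9.054
Total out = 85.07 + 55.05 + 9.054 = 149.2 kmol.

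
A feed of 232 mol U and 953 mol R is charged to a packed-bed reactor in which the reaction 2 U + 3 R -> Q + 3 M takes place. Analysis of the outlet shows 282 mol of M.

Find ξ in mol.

For M: n = n₀ + 3ξ → 282 = 0 + 3ξ, giving ξ = 94 mol.
Outlet amounts (n = n₀ + ν ξ):
  U: 232 − 2(94) = 44
  R: 953 − 3(94) = 671
  Q: 0 + 1(94) = 94
  M: 0 + 3(94) = 282

ξ = 94 mol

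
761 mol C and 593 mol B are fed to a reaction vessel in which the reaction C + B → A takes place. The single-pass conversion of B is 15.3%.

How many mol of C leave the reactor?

B reacted = 0.153 × 593 = 90.73 mol; ν_B = −1, so ξ = 90.73/1 = 90.73 mol.
Outlet amounts (n = n₀ + ν ξ):
  C: 761 − 1(90.73) = 670.3
  B: 593 − 1(90.73) = 502.3
  A: 0 + 1(90.73) = 90.73

670 mol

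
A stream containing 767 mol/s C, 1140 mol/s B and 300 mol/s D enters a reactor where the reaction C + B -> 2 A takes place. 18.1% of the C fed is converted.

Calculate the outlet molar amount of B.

1000 mol/s

C reacted = 0.181 × 767 = 138.8 mol/s; ν_C = −1, so ξ = 138.8/1 = 138.8 mol/s.
Outlet amounts (n = n₀ + ν ξ):
  C: 767 − 1(138.8) = 628.2
  B: 1140 − 1(138.8) = 1001
  A: 0 + 2(138.8) = 277.7
  D: 300 (inert)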